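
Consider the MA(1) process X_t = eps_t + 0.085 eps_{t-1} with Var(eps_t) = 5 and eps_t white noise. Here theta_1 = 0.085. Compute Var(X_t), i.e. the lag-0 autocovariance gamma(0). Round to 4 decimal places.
\gamma(0) = 5.0361

For an MA(q) process X_t = eps_t + sum_i theta_i eps_{t-i} with
Var(eps_t) = sigma^2, the variance is
  gamma(0) = sigma^2 * (1 + sum_i theta_i^2).
  sum_i theta_i^2 = (0.085)^2 = 0.007225.
  gamma(0) = 5 * (1 + 0.007225) = 5 * 1.007225 = 5.036125, which rounds to 5.0361.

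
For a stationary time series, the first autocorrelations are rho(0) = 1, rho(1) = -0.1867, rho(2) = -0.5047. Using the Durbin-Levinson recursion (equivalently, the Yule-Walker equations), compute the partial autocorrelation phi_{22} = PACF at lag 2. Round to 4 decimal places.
\phi_{22} = -0.5590

The PACF at lag k is phi_{kk}, the last component of the solution
to the Yule-Walker system G_k phi = r_k where
  (G_k)_{ij} = rho(|i - j|), (r_k)_i = rho(i), i,j = 1..k.
Equivalently, Durbin-Levinson gives phi_{kk} iteratively:
  phi_{11} = rho(1)
  phi_{kk} = [rho(k) - sum_{j=1..k-1} phi_{k-1,j} rho(k-j)]
            / [1 - sum_{j=1..k-1} phi_{k-1,j} rho(j)],
  phi_{k,j} = phi_{k-1,j} - phi_{kk} phi_{k-1,k-j},  j = 1..k-1.
Step k = 1:
  phi_11 = rho(1) = -0.1867.
Step k = 2:
  phi_22 = [rho(2) - phi_11 rho(1)] / [1 - phi_11 rho(1)] = [-0.5047 - (-0.1867)(-0.1867)] / [1 - (-0.1867)(-0.1867)]
         = -0.53955689 / 0.96514311 = -0.559.
Therefore phi_{22} = -0.5590.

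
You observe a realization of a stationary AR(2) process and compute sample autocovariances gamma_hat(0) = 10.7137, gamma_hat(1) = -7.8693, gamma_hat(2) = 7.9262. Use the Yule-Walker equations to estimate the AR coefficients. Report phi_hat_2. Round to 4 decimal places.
\hat\phi_{2} = 0.4350

The Yule-Walker equations for an AR(p) process read, in matrix form,
  Gamma_p phi = r_p,   with   (Gamma_p)_{ij} = gamma(|i - j|),
                       (r_p)_i = gamma(i),   i,j = 1..p.
Substitute the sample gammas (Toeplitz matrix and right-hand side of size 2):
  Gamma_p = [[10.7137, -7.8693], [-7.8693, 10.7137]]
  r_p     = [-7.8693, 7.9262]
Written out:
  10.7137 phi_1 - 7.8693 phi_2 = -7.8693
  -7.8693 phi_1 + 10.7137 phi_2 = 7.9262
Solve by Cramer's rule:
  det = gamma(0)^2 - gamma(1)^2 = (10.7137)^2 - (-7.8693)^2 = 114.78336769 - 61.92588249 = 52.8574852
  phi_hat_1 = [gamma(1) gamma(0) - gamma(1) gamma(2)] / det = [(-7.8693)(10.7137) - (-7.8693)(7.9262)] / 52.8574852 = -21.93567375 / 52.8574852 = -0.415
  phi_hat_2 = [gamma(0) gamma(2) - gamma(1)^2] / det = [(10.7137)(7.9262) - (-7.8693)^2] / 52.8574852 = 22.99304645 / 52.8574852 = 0.435
So phi_hat = [-0.4150, 0.4350].
Therefore phi_hat_2 = 0.4350.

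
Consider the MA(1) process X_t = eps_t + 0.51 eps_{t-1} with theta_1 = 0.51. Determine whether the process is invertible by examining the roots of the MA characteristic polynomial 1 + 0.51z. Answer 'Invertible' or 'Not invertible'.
\text{Invertible}

The MA(q) characteristic polynomial is P(z) = 1 + 0.51z.
Invertibility requires all roots to lie outside the unit circle, i.e. |z| > 1 for every root.
This is linear in z: 1 + (0.51) z = 0  =>  z = -1/(0.51) = -1.960784,  |z| = 1.960784.
Moduli of all roots: 1.9608.
All moduli strictly greater than 1? Yes.
Verdict: Invertible.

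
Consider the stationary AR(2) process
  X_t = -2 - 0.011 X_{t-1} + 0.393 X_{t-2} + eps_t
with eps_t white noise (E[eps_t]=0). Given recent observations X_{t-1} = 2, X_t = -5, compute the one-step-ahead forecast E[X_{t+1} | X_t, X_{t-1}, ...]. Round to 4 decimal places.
E[X_{t+1} \mid \mathcal F_t] = -1.1590

For an AR(p) model X_t = c + sum_i phi_i X_{t-i} + eps_t, the
one-step-ahead conditional mean is
  E[X_{t+1} | X_t, ...] = c + sum_i phi_i X_{t+1-i}.
Substitute known values:
  E[X_{t+1} | ...] = -2 + (-0.011) * (-5) + (0.393) * (2)
                   = -1.1590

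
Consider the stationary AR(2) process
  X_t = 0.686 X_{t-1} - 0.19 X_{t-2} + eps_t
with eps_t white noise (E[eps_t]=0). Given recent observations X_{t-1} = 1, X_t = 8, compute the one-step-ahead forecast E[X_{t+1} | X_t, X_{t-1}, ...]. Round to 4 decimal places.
E[X_{t+1} \mid \mathcal F_t] = 5.2980

For an AR(p) model X_t = c + sum_i phi_i X_{t-i} + eps_t, the
one-step-ahead conditional mean is
  E[X_{t+1} | X_t, ...] = c + sum_i phi_i X_{t+1-i}.
Substitute known values:
  E[X_{t+1} | ...] = (0.686) * (8) + (-0.19) * (1)
                   = 5.2980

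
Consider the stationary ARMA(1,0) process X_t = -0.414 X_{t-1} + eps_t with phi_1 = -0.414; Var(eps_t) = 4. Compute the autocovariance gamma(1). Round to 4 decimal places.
\gamma(1) = -1.9985

Multiply the model equation by X_{t-k} and take expectations. With theta_0 = psi_0 = 1 and psi_j the MA(infinity) weights, this gives
  gamma(k) - sum_i phi_i gamma(k-i) = c_k,
  c_k = sigma^2 * sum_{j=k..q} theta_j psi_{j-k}   (c_k = 0 for k > q),
using gamma(-m) = gamma(m).
Pure AR (q = 0): c_0 = sigma^2 = 4, c_k = 0 for k >= 1.
Equations for k = 0 and k = 1 (AR order 1):
  gamma(0) = phi_1 gamma(1) + c_0
  gamma(1) = phi_1 gamma(0) + c_1
Substituting the second into the first: gamma(0) (1 - phi_1^2) = c_0 + phi_1 c_1, so
  gamma(0) = c_0 / (1 - phi_1^2) = 4 / (1 - (-0.414)^2) = 4 / 0.828604 = 4.827396.
  gamma(1) = phi_1 gamma(0) = (-0.414)(4.827396) = -1.998542.
Therefore gamma(1) = -1.9985 (to 4 decimal places).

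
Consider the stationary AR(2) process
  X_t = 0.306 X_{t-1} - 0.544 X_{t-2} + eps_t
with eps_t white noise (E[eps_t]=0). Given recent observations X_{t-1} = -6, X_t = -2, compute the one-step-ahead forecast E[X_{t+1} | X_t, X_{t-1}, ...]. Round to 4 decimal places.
E[X_{t+1} \mid \mathcal F_t] = 2.6520

For an AR(p) model X_t = c + sum_i phi_i X_{t-i} + eps_t, the
one-step-ahead conditional mean is
  E[X_{t+1} | X_t, ...] = c + sum_i phi_i X_{t+1-i}.
Substitute known values:
  E[X_{t+1} | ...] = (0.306) * (-2) + (-0.544) * (-6)
                   = 2.6520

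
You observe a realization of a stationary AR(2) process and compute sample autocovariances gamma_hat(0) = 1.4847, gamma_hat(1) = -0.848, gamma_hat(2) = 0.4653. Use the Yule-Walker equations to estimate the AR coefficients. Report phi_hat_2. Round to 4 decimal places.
\hat\phi_{2} = -0.0190

The Yule-Walker equations for an AR(p) process read, in matrix form,
  Gamma_p phi = r_p,   with   (Gamma_p)_{ij} = gamma(|i - j|),
                       (r_p)_i = gamma(i),   i,j = 1..p.
Substitute the sample gammas (Toeplitz matrix and right-hand side of size 2):
  Gamma_p = [[1.4847, -0.848], [-0.848, 1.4847]]
  r_p     = [-0.848, 0.4653]
Written out:
  1.4847 phi_1 - 0.848 phi_2 = -0.848
  -0.848 phi_1 + 1.4847 phi_2 = 0.4653
Solve by Cramer's rule:
  det = gamma(0)^2 - gamma(1)^2 = (1.4847)^2 - (-0.848)^2 = 2.20433409 - 0.719104 = 1.48523009
  phi_hat_1 = [gamma(1) gamma(0) - gamma(1) gamma(2)] / det = [(-0.848)(1.4847) - (-0.848)(0.4653)] / 1.48523009 = -0.8644512 / 1.48523009 = -0.582
  phi_hat_2 = [gamma(0) gamma(2) - gamma(1)^2] / det = [(1.4847)(0.4653) - (-0.848)^2] / 1.48523009 = -0.02827309 / 1.48523009 = -0.019
So phi_hat = [-0.5820, -0.0190].
Therefore phi_hat_2 = -0.0190.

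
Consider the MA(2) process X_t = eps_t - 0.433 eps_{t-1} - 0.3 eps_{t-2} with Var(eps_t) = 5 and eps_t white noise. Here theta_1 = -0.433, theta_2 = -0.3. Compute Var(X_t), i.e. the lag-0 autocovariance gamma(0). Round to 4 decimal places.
\gamma(0) = 6.3874

For an MA(q) process X_t = eps_t + sum_i theta_i eps_{t-i} with
Var(eps_t) = sigma^2, the variance is
  gamma(0) = sigma^2 * (1 + sum_i theta_i^2).
  sum_i theta_i^2 = (-0.433)^2 + (-0.3)^2 = 0.187489 + 0.09 = 0.277489.
  gamma(0) = 5 * (1 + 0.277489) = 5 * 1.277489 = 6.387445, which rounds to 6.3874.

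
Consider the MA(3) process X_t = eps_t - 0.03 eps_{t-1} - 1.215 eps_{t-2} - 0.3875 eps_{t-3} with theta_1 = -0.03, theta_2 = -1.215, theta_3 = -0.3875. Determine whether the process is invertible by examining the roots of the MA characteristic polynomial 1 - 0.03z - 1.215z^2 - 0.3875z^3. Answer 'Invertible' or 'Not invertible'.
\text{Not invertible}

The MA(q) characteristic polynomial is P(z) = 1 - 0.03z - 1.215z^2 - 0.3875z^3.
Invertibility requires all roots to lie outside the unit circle, i.e. |z| > 1 for every root.
Degree 3: look for a simple real root z0 first, then factor out (1 - z/z0) and solve the remaining quadratic.
Testing z0 = 0.8: P(0.8) = 1 + (-0.03)(0.8) + (-1.215)(0.8)^2 + (-0.3875)(0.8)^3
  = 1 + (-0.024) + (-0.7776) + (-0.1984) = 0.  So z_0 = 0.8 is a root, |z_0| = 0.8.
Divide out the factor (1 - 1.25 z) = (1 - z/z0) (since 1/z0 = 1.25):
  P(z) = (1 - 1.25 z)(1 + (1.22) z + (0.31) z^2)
  [check: z-coef 1.22 - (1.25) = -0.03; z^2-coef 0.31 - (1.25)(1.22) = -1.215; z^3-coef -(1.25)(0.31) = -0.3875.]
Remaining roots from the quadratic factor 1 + (1.22) z + (0.31) z^2:
  Set 1 + (1.22) z + (0.31) z^2 = 0, i.e. a z^2 + b z + c = 0 with a = 0.31, b = 1.22, c = 1.
  Discriminant D = b^2 - 4ac = (1.22)^2 - 4*(0.31)*1 = 1.4884 - (1.24) = 0.2484.
  D >= 0, so the roots are real: z = (-b +/- sqrt(D)) / (2a) = (-1.22 +/- 0.498397) / (0.62).
    z_1 = (-1.22 + 0.498397) / (0.62) = -1.1639,   |z_1| = 1.1639.
    z_2 = (-1.22 - 0.498397) / (0.62) = -2.7716,   |z_2| = 2.7716.
Moduli of all roots: 0.8000, 1.1639, 2.7716.
All moduli strictly greater than 1? No.
Verdict: Not invertible.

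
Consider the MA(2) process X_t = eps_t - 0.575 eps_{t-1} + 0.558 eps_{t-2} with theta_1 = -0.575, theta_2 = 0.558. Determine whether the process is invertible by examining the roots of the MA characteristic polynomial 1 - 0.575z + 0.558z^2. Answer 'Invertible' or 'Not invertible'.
\text{Invertible}

The MA(q) characteristic polynomial is P(z) = 1 - 0.575z + 0.558z^2.
Invertibility requires all roots to lie outside the unit circle, i.e. |z| > 1 for every root.
Set 1 + (-0.575) z + (0.558) z^2 = 0, i.e. a z^2 + b z + c = 0 with a = 0.558, b = -0.575, c = 1.
Discriminant D = b^2 - 4ac = (-0.575)^2 - 4*(0.558)*1 = 0.330625 - (2.232) = -1.901375.
D < 0, so the roots are the complex-conjugate pair z = (-b +/- i sqrt(-D)) / (2a) = 0.5152 +/- 1.2356i.
For a conjugate pair |z|^2 = z * conj(z) = (product of roots) = c/a = 1/(0.558) = 1.792115, so |z| = sqrt(1.792115) = 1.3387 for both roots.
Moduli of all roots: 1.3387, 1.3387.
All moduli strictly greater than 1? Yes.
Verdict: Invertible.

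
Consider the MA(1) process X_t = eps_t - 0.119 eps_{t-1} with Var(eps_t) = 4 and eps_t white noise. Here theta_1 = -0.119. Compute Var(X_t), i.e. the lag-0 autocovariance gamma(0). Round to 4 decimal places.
\gamma(0) = 4.0566

For an MA(q) process X_t = eps_t + sum_i theta_i eps_{t-i} with
Var(eps_t) = sigma^2, the variance is
  gamma(0) = sigma^2 * (1 + sum_i theta_i^2).
  sum_i theta_i^2 = (-0.119)^2 = 0.014161.
  gamma(0) = 4 * (1 + 0.014161) = 4 * 1.014161 = 4.056644, which rounds to 4.0566.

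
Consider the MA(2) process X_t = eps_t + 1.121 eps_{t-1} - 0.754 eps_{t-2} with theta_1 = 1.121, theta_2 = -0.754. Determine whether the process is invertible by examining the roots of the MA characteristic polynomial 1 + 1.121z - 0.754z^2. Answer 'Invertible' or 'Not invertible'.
\text{Not invertible}

The MA(q) characteristic polynomial is P(z) = 1 + 1.121z - 0.754z^2.
Invertibility requires all roots to lie outside the unit circle, i.e. |z| > 1 for every root.
Set 1 + (1.121) z + (-0.754) z^2 = 0, i.e. a z^2 + b z + c = 0 with a = -0.754, b = 1.121, c = 1.
Discriminant D = b^2 - 4ac = (1.121)^2 - 4*(-0.754)*1 = 1.256641 - (-3.016) = 4.272641.
D >= 0, so the roots are real: z = (-b +/- sqrt(D)) / (2a) = (-1.121 +/- 2.067037) / (-1.508).
  z_1 = (-1.121 + 2.067037) / (-1.508) = -0.6273,   |z_1| = 0.6273.
  z_2 = (-1.121 - 2.067037) / (-1.508) = 2.1141,   |z_2| = 2.1141.
Moduli of all roots: 0.6273, 2.1141.
All moduli strictly greater than 1? No.
Verdict: Not invertible.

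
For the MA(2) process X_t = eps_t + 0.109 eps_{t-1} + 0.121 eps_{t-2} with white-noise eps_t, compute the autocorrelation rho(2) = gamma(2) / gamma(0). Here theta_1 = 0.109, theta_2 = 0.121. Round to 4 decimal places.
\rho(2) = 0.1179

For an MA(q) process with theta_0 = 1, the autocovariance is
  gamma(k) = sigma^2 * sum_{i=0..q-k} theta_i * theta_{i+k},
and rho(k) = gamma(k) / gamma(0). Sigma^2 cancels.
  numerator   = (1)*(0.121) = 0.121.
  denominator = (1)^2 + (0.109)^2 + (0.121)^2 = 1.026522.
  rho(2) = 0.121 / 1.026522 = 0.1179.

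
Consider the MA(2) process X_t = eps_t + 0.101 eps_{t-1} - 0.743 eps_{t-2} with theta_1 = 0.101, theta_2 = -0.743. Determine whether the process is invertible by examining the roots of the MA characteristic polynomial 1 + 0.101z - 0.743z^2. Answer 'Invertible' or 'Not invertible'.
\text{Invertible}

The MA(q) characteristic polynomial is P(z) = 1 + 0.101z - 0.743z^2.
Invertibility requires all roots to lie outside the unit circle, i.e. |z| > 1 for every root.
Set 1 + (0.101) z + (-0.743) z^2 = 0, i.e. a z^2 + b z + c = 0 with a = -0.743, b = 0.101, c = 1.
Discriminant D = b^2 - 4ac = (0.101)^2 - 4*(-0.743)*1 = 0.010201 - (-2.972) = 2.982201.
D >= 0, so the roots are real: z = (-b +/- sqrt(D)) / (2a) = (-0.101 +/- 1.726905) / (-1.486).
  z_1 = (-0.101 + 1.726905) / (-1.486) = -1.0941,   |z_1| = 1.0941.
  z_2 = (-0.101 - 1.726905) / (-1.486) = 1.2301,   |z_2| = 1.2301.
Moduli of all roots: 1.0941, 1.2301.
All moduli strictly greater than 1? Yes.
Verdict: Invertible.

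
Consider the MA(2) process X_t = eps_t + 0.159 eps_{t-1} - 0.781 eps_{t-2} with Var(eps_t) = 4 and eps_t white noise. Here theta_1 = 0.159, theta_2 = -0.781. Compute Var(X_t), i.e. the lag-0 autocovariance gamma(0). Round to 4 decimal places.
\gamma(0) = 6.5410

For an MA(q) process X_t = eps_t + sum_i theta_i eps_{t-i} with
Var(eps_t) = sigma^2, the variance is
  gamma(0) = sigma^2 * (1 + sum_i theta_i^2).
  sum_i theta_i^2 = (0.159)^2 + (-0.781)^2 = 0.025281 + 0.609961 = 0.635242.
  gamma(0) = 4 * (1 + 0.635242) = 4 * 1.635242 = 6.540968, which rounds to 6.5410.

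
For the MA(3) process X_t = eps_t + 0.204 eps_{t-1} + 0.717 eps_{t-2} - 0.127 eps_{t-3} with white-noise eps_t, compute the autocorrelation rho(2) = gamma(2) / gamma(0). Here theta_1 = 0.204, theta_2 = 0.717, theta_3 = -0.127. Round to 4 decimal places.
\rho(2) = 0.4397

For an MA(q) process with theta_0 = 1, the autocovariance is
  gamma(k) = sigma^2 * sum_{i=0..q-k} theta_i * theta_{i+k},
and rho(k) = gamma(k) / gamma(0). Sigma^2 cancels.
  numerator   = (1)*(0.717) + (0.204)*(-0.127) = 0.691092.
  denominator = (1)^2 + (0.204)^2 + (0.717)^2 + (-0.127)^2 = 1.571834.
  rho(2) = 0.691092 / 1.571834 = 0.4397.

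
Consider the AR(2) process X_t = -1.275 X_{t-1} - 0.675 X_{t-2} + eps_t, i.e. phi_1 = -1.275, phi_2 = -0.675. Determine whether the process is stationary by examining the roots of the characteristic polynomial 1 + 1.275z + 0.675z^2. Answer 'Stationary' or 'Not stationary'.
\text{Stationary}

The AR(p) characteristic polynomial is P(z) = 1 + 1.275z + 0.675z^2.
Stationarity requires all roots to lie outside the unit circle, i.e. |z| > 1 for every root.
Set 1 + (1.275) z + (0.675) z^2 = 0, i.e. a z^2 + b z + c = 0 with a = 0.675, b = 1.275, c = 1.
Discriminant D = b^2 - 4ac = (1.275)^2 - 4*(0.675)*1 = 1.625625 - (2.7) = -1.074375.
D < 0, so the roots are the complex-conjugate pair z = (-b +/- i sqrt(-D)) / (2a) = -0.9444 +/- 0.7678i.
For a conjugate pair |z|^2 = z * conj(z) = (product of roots) = c/a = 1/(0.675) = 1.481481, so |z| = sqrt(1.481481) = 1.2172 for both roots.
Moduli of all roots: 1.2172, 1.2172.
All moduli strictly greater than 1? Yes.
Verdict: Stationary.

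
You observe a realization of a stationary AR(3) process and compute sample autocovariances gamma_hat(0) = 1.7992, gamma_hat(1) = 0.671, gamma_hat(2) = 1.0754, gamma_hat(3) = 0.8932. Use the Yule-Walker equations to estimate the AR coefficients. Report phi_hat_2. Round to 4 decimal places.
\hat\phi_{2} = 0.4780

The Yule-Walker equations for an AR(p) process read, in matrix form,
  Gamma_p phi = r_p,   with   (Gamma_p)_{ij} = gamma(|i - j|),
                       (r_p)_i = gamma(i),   i,j = 1..p.
Substitute the sample gammas (Toeplitz matrix and right-hand side of size 3):
  Gamma_p = [[1.7992, 0.671, 1.0754], [0.671, 1.7992, 0.671], [1.0754, 0.671, 1.7992]]
  r_p     = [0.671, 1.0754, 0.8932]
Written out (R1..R3):
  (R1) 1.7992 phi_1 + 0.671 phi_2 + 1.0754 phi_3 = 0.671
  (R2) 0.671 phi_1 + 1.7992 phi_2 + 0.671 phi_3 = 1.0754
  (R3) 1.0754 phi_1 + 0.671 phi_2 + 1.7992 phi_3 = 0.8932
Gaussian elimination:
  R2 <- R2 - (0.671/1.7992) R1 = R2 - (0.372944) R1:  1.548955 phi_2 + 0.269937 phi_3 = 0.825155
  R3 <- R3 - (1.0754/1.7992) R1 = R3 - (0.59771) R1:  0.269937 phi_2 + 1.156423 phi_3 = 0.492137
  R3 <- R3 - (0.269937/1.548955) R2 = R3 - (0.17427) R2:  1.109381 phi_3 = 0.348337
Back-substitution:
  phi_hat_3 = 0.348337 / 1.109381 = 0.313992
  phi_hat_2 = (0.825155 - (0.269937)(0.313992)) / 1.548955 = 0.477998
  phi_hat_1 = (0.671 - (0.671)(0.477998) - (1.0754)(0.313992)) / 1.7992 = 0.007001
So phi_hat = [0.0070, 0.4780, 0.3140].
Therefore phi_hat_2 = 0.4780.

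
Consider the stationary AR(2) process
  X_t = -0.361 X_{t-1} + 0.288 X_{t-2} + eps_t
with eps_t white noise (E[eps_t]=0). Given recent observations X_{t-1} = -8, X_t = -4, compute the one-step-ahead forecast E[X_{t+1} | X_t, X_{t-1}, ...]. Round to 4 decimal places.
E[X_{t+1} \mid \mathcal F_t] = -0.8600

For an AR(p) model X_t = c + sum_i phi_i X_{t-i} + eps_t, the
one-step-ahead conditional mean is
  E[X_{t+1} | X_t, ...] = c + sum_i phi_i X_{t+1-i}.
Substitute known values:
  E[X_{t+1} | ...] = (-0.361) * (-4) + (0.288) * (-8)
                   = -0.8600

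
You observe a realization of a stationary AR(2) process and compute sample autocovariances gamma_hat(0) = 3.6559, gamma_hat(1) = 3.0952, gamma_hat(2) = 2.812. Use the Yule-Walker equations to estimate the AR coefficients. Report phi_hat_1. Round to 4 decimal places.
\hat\phi_{1} = 0.6900

The Yule-Walker equations for an AR(p) process read, in matrix form,
  Gamma_p phi = r_p,   with   (Gamma_p)_{ij} = gamma(|i - j|),
                       (r_p)_i = gamma(i),   i,j = 1..p.
Substitute the sample gammas (Toeplitz matrix and right-hand side of size 2):
  Gamma_p = [[3.6559, 3.0952], [3.0952, 3.6559]]
  r_p     = [3.0952, 2.812]
Written out:
  3.6559 phi_1 + 3.0952 phi_2 = 3.0952
  3.0952 phi_1 + 3.6559 phi_2 = 2.812
Solve by Cramer's rule:
  det = gamma(0)^2 - gamma(1)^2 = (3.6559)^2 - (3.0952)^2 = 13.36560481 - 9.58026304 = 3.78534177
  phi_hat_1 = [gamma(1) gamma(0) - gamma(1) gamma(2)] / det = [(3.0952)(3.6559) - (3.0952)(2.812)] / 3.78534177 = 2.61203928 / 3.78534177 = 0.69
  phi_hat_2 = [gamma(0) gamma(2) - gamma(1)^2] / det = [(3.6559)(2.812) - (3.0952)^2] / 3.78534177 = 0.70012776 / 3.78534177 = 0.185
So phi_hat = [0.6900, 0.1850].
Therefore phi_hat_1 = 0.6900.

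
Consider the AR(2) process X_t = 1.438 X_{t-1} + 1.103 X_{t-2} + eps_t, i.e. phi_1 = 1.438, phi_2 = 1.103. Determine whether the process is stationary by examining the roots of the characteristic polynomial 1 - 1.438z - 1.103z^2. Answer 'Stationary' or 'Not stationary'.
\text{Not stationary}

The AR(p) characteristic polynomial is P(z) = 1 - 1.438z - 1.103z^2.
Stationarity requires all roots to lie outside the unit circle, i.e. |z| > 1 for every root.
Set 1 + (-1.438) z + (-1.103) z^2 = 0, i.e. a z^2 + b z + c = 0 with a = -1.103, b = -1.438, c = 1.
Discriminant D = b^2 - 4ac = (-1.438)^2 - 4*(-1.103)*1 = 2.067844 - (-4.412) = 6.479844.
D >= 0, so the roots are real: z = (-b +/- sqrt(D)) / (2a) = (1.438 +/- 2.545554) / (-2.206).
  z_1 = (1.438 + 2.545554) / (-2.206) = -1.8058,   |z_1| = 1.8058.
  z_2 = (1.438 - 2.545554) / (-2.206) = 0.5021,   |z_2| = 0.5021.
Moduli of all roots: 1.8058, 0.5021.
All moduli strictly greater than 1? No.
Verdict: Not stationary.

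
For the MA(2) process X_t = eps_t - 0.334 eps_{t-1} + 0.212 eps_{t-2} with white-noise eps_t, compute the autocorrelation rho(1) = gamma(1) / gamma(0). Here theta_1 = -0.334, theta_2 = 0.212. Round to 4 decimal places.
\rho(1) = -0.3500

For an MA(q) process with theta_0 = 1, the autocovariance is
  gamma(k) = sigma^2 * sum_{i=0..q-k} theta_i * theta_{i+k},
and rho(k) = gamma(k) / gamma(0). Sigma^2 cancels.
  numerator   = (1)*(-0.334) + (-0.334)*(0.212) = -0.404808.
  denominator = (1)^2 + (-0.334)^2 + (0.212)^2 = 1.1565.
  rho(1) = -0.404808 / 1.1565 = -0.3500.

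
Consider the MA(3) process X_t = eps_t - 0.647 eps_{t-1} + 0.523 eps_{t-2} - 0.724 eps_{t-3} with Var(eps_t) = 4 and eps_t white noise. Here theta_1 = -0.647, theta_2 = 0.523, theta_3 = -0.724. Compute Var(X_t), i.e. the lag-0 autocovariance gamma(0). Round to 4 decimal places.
\gamma(0) = 8.8653

For an MA(q) process X_t = eps_t + sum_i theta_i eps_{t-i} with
Var(eps_t) = sigma^2, the variance is
  gamma(0) = sigma^2 * (1 + sum_i theta_i^2).
  sum_i theta_i^2 = (-0.647)^2 + (0.523)^2 + (-0.724)^2 = 0.418609 + 0.273529 + 0.524176 = 1.216314.
  gamma(0) = 4 * (1 + 1.216314) = 4 * 2.216314 = 8.865256, which rounds to 8.8653.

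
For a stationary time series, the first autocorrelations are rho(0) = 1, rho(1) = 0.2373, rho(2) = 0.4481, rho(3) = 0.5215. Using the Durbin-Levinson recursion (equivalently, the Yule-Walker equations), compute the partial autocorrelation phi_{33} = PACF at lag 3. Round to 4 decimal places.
\phi_{33} = 0.4619

The PACF at lag k is phi_{kk}, the last component of the solution
to the Yule-Walker system G_k phi = r_k where
  (G_k)_{ij} = rho(|i - j|), (r_k)_i = rho(i), i,j = 1..k.
Equivalently, Durbin-Levinson gives phi_{kk} iteratively:
  phi_{11} = rho(1)
  phi_{kk} = [rho(k) - sum_{j=1..k-1} phi_{k-1,j} rho(k-j)]
            / [1 - sum_{j=1..k-1} phi_{k-1,j} rho(j)],
  phi_{k,j} = phi_{k-1,j} - phi_{kk} phi_{k-1,k-j},  j = 1..k-1.
Step k = 1:
  phi_11 = rho(1) = 0.2373.
Step k = 2:
  phi_22 = [rho(2) - phi_11 rho(1)] / [1 - phi_11 rho(1)] = [0.4481 - (0.2373)(0.2373)] / [1 - (0.2373)(0.2373)]
         = 0.39178871 / 0.94368871 = 0.415167.
  Update: phi_21 = phi_11 - phi_22 phi_11 = 0.2373 - (0.415167)(0.2373) = 0.138781.
Step k = 3:
  phi_33 = [rho(3) - phi_21 rho(2) - phi_22 rho(1)] / [1 - phi_21 rho(1) - phi_22 rho(2)]
    numerator   = 0.5215 - (0.138781)(0.4481) - (0.415167)(0.2373) = 0.36079312
    denominator = 1 - (0.138781)(0.2373) - (0.415167)(0.4481) = 0.78103084
  phi_33 = 0.36079312 / 0.78103084 = 0.4619.
Therefore phi_{33} = 0.4619.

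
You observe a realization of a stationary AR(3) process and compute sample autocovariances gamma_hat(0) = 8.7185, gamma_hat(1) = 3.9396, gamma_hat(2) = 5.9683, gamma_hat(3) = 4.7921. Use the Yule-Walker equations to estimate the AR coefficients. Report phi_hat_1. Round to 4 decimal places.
\hat\phi_{1} = -0.0050

The Yule-Walker equations for an AR(p) process read, in matrix form,
  Gamma_p phi = r_p,   with   (Gamma_p)_{ij} = gamma(|i - j|),
                       (r_p)_i = gamma(i),   i,j = 1..p.
Substitute the sample gammas (Toeplitz matrix and right-hand side of size 3):
  Gamma_p = [[8.7185, 3.9396, 5.9683], [3.9396, 8.7185, 3.9396], [5.9683, 3.9396, 8.7185]]
  r_p     = [3.9396, 5.9683, 4.7921]
Written out (R1..R3):
  (R1) 8.7185 phi_1 + 3.9396 phi_2 + 5.9683 phi_3 = 3.9396
  (R2) 3.9396 phi_1 + 8.7185 phi_2 + 3.9396 phi_3 = 5.9683
  (R3) 5.9683 phi_1 + 3.9396 phi_2 + 8.7185 phi_3 = 4.7921
Gaussian elimination:
  R2 <- R2 - (3.9396/8.7185) R1 = R2 - (0.451867) R1:  6.938326 phi_2 + 1.242724 phi_3 = 4.188126
  R3 <- R3 - (5.9683/8.7185) R1 = R3 - (0.684556) R1:  1.242724 phi_2 + 4.632865 phi_3 = 2.095224
  R3 <- R3 - (1.242724/6.938326) R2 = R3 - (0.17911) R2:  4.410281 phi_3 = 1.345088
Back-substitution:
  phi_hat_3 = 1.345088 / 4.410281 = 0.304989
  phi_hat_2 = (4.188126 - (1.242724)(0.304989)) / 6.938326 = 0.548995
  phi_hat_1 = (3.9396 - (3.9396)(0.548995) - (5.9683)(0.304989)) / 8.7185 = -0.004988
So phi_hat = [-0.0050, 0.5490, 0.3050].
Therefore phi_hat_1 = -0.0050.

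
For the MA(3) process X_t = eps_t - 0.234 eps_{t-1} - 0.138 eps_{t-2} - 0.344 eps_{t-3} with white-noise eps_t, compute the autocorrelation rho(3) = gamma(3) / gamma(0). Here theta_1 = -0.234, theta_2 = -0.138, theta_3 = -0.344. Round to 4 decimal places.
\rho(3) = -0.2886

For an MA(q) process with theta_0 = 1, the autocovariance is
  gamma(k) = sigma^2 * sum_{i=0..q-k} theta_i * theta_{i+k},
and rho(k) = gamma(k) / gamma(0). Sigma^2 cancels.
  numerator   = (1)*(-0.344) = -0.344.
  denominator = (1)^2 + (-0.234)^2 + (-0.138)^2 + (-0.344)^2 = 1.192136.
  rho(3) = -0.344 / 1.192136 = -0.2886.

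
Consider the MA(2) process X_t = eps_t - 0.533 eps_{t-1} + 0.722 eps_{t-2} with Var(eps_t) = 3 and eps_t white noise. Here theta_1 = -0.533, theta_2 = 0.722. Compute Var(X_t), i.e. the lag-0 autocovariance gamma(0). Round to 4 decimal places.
\gamma(0) = 5.4161

For an MA(q) process X_t = eps_t + sum_i theta_i eps_{t-i} with
Var(eps_t) = sigma^2, the variance is
  gamma(0) = sigma^2 * (1 + sum_i theta_i^2).
  sum_i theta_i^2 = (-0.533)^2 + (0.722)^2 = 0.284089 + 0.521284 = 0.805373.
  gamma(0) = 3 * (1 + 0.805373) = 3 * 1.805373 = 5.416119, which rounds to 5.4161.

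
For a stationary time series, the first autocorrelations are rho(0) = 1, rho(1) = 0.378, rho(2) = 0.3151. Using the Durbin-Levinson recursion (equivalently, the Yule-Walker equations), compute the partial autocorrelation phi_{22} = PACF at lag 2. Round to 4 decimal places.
\phi_{22} = 0.2009

The PACF at lag k is phi_{kk}, the last component of the solution
to the Yule-Walker system G_k phi = r_k where
  (G_k)_{ij} = rho(|i - j|), (r_k)_i = rho(i), i,j = 1..k.
Equivalently, Durbin-Levinson gives phi_{kk} iteratively:
  phi_{11} = rho(1)
  phi_{kk} = [rho(k) - sum_{j=1..k-1} phi_{k-1,j} rho(k-j)]
            / [1 - sum_{j=1..k-1} phi_{k-1,j} rho(j)],
  phi_{k,j} = phi_{k-1,j} - phi_{kk} phi_{k-1,k-j},  j = 1..k-1.
Step k = 1:
  phi_11 = rho(1) = 0.378.
Step k = 2:
  phi_22 = [rho(2) - phi_11 rho(1)] / [1 - phi_11 rho(1)] = [0.3151 - (0.378)(0.378)] / [1 - (0.378)(0.378)]
         = 0.172216 / 0.857116 = 0.2009.
Therefore phi_{22} = 0.2009.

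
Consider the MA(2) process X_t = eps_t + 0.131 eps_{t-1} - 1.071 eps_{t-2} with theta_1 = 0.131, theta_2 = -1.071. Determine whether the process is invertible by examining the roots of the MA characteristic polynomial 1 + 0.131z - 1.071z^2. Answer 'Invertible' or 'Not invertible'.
\text{Not invertible}

The MA(q) characteristic polynomial is P(z) = 1 + 0.131z - 1.071z^2.
Invertibility requires all roots to lie outside the unit circle, i.e. |z| > 1 for every root.
Set 1 + (0.131) z + (-1.071) z^2 = 0, i.e. a z^2 + b z + c = 0 with a = -1.071, b = 0.131, c = 1.
Discriminant D = b^2 - 4ac = (0.131)^2 - 4*(-1.071)*1 = 0.017161 - (-4.284) = 4.301161.
D >= 0, so the roots are real: z = (-b +/- sqrt(D)) / (2a) = (-0.131 +/- 2.073924) / (-2.142).
  z_1 = (-0.131 + 2.073924) / (-2.142) = -0.9071,   |z_1| = 0.9071.
  z_2 = (-0.131 - 2.073924) / (-2.142) = 1.0294,   |z_2| = 1.0294.
Moduli of all roots: 0.9071, 1.0294.
All moduli strictly greater than 1? No.
Verdict: Not invertible.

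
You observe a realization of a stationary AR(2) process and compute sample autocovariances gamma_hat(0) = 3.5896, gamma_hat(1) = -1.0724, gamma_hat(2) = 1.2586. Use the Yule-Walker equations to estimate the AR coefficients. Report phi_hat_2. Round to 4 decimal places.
\hat\phi_{2} = 0.2870

The Yule-Walker equations for an AR(p) process read, in matrix form,
  Gamma_p phi = r_p,   with   (Gamma_p)_{ij} = gamma(|i - j|),
                       (r_p)_i = gamma(i),   i,j = 1..p.
Substitute the sample gammas (Toeplitz matrix and right-hand side of size 2):
  Gamma_p = [[3.5896, -1.0724], [-1.0724, 3.5896]]
  r_p     = [-1.0724, 1.2586]
Written out:
  3.5896 phi_1 - 1.0724 phi_2 = -1.0724
  -1.0724 phi_1 + 3.5896 phi_2 = 1.2586
Solve by Cramer's rule:
  det = gamma(0)^2 - gamma(1)^2 = (3.5896)^2 - (-1.0724)^2 = 12.88522816 - 1.15004176 = 11.7351864
  phi_hat_1 = [gamma(1) gamma(0) - gamma(1) gamma(2)] / det = [(-1.0724)(3.5896) - (-1.0724)(1.2586)] / 11.7351864 = -2.4997644 / 11.7351864 = -0.213
  phi_hat_2 = [gamma(0) gamma(2) - gamma(1)^2] / det = [(3.5896)(1.2586) - (-1.0724)^2] / 11.7351864 = 3.3678288 / 11.7351864 = 0.287
So phi_hat = [-0.2130, 0.2870].
Therefore phi_hat_2 = 0.2870.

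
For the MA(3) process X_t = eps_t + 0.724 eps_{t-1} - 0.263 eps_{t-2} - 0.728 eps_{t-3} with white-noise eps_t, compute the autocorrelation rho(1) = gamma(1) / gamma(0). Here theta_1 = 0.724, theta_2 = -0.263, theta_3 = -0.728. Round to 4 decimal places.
\rho(1) = 0.3415

For an MA(q) process with theta_0 = 1, the autocovariance is
  gamma(k) = sigma^2 * sum_{i=0..q-k} theta_i * theta_{i+k},
and rho(k) = gamma(k) / gamma(0). Sigma^2 cancels.
  numerator   = (1)*(0.724) + (0.724)*(-0.263) + (-0.263)*(-0.728) = 0.725052.
  denominator = (1)^2 + (0.724)^2 + (-0.263)^2 + (-0.728)^2 = 2.123329.
  rho(1) = 0.725052 / 2.123329 = 0.3415.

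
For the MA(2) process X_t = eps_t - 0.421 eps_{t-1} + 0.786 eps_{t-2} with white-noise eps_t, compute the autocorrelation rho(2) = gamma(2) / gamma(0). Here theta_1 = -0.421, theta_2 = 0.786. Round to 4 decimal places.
\rho(2) = 0.4379

For an MA(q) process with theta_0 = 1, the autocovariance is
  gamma(k) = sigma^2 * sum_{i=0..q-k} theta_i * theta_{i+k},
and rho(k) = gamma(k) / gamma(0). Sigma^2 cancels.
  numerator   = (1)*(0.786) = 0.786.
  denominator = (1)^2 + (-0.421)^2 + (0.786)^2 = 1.795037.
  rho(2) = 0.786 / 1.795037 = 0.4379.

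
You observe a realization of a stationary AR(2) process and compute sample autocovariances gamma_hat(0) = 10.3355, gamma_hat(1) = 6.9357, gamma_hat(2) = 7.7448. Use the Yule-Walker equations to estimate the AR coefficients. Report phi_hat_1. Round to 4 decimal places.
\hat\phi_{1} = 0.3060

The Yule-Walker equations for an AR(p) process read, in matrix form,
  Gamma_p phi = r_p,   with   (Gamma_p)_{ij} = gamma(|i - j|),
                       (r_p)_i = gamma(i),   i,j = 1..p.
Substitute the sample gammas (Toeplitz matrix and right-hand side of size 2):
  Gamma_p = [[10.3355, 6.9357], [6.9357, 10.3355]]
  r_p     = [6.9357, 7.7448]
Written out:
  10.3355 phi_1 + 6.9357 phi_2 = 6.9357
  6.9357 phi_1 + 10.3355 phi_2 = 7.7448
Solve by Cramer's rule:
  det = gamma(0)^2 - gamma(1)^2 = (10.3355)^2 - (6.9357)^2 = 106.82256025 - 48.10393449 = 58.71862576
  phi_hat_1 = [gamma(1) gamma(0) - gamma(1) gamma(2)] / det = [(6.9357)(10.3355) - (6.9357)(7.7448)] / 58.71862576 = 17.96831799 / 58.71862576 = 0.306
  phi_hat_2 = [gamma(0) gamma(2) - gamma(1)^2] / det = [(10.3355)(7.7448) - (6.9357)^2] / 58.71862576 = 31.94244591 / 58.71862576 = 0.544
So phi_hat = [0.3060, 0.5440].
Therefore phi_hat_1 = 0.3060.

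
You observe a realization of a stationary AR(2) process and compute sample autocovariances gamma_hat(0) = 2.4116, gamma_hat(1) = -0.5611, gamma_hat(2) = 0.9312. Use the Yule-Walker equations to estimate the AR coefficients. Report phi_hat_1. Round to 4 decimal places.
\hat\phi_{1} = -0.1510

The Yule-Walker equations for an AR(p) process read, in matrix form,
  Gamma_p phi = r_p,   with   (Gamma_p)_{ij} = gamma(|i - j|),
                       (r_p)_i = gamma(i),   i,j = 1..p.
Substitute the sample gammas (Toeplitz matrix and right-hand side of size 2):
  Gamma_p = [[2.4116, -0.5611], [-0.5611, 2.4116]]
  r_p     = [-0.5611, 0.9312]
Written out:
  2.4116 phi_1 - 0.5611 phi_2 = -0.5611
  -0.5611 phi_1 + 2.4116 phi_2 = 0.9312
Solve by Cramer's rule:
  det = gamma(0)^2 - gamma(1)^2 = (2.4116)^2 - (-0.5611)^2 = 5.81581456 - 0.31483321 = 5.50098135
  phi_hat_1 = [gamma(1) gamma(0) - gamma(1) gamma(2)] / det = [(-0.5611)(2.4116) - (-0.5611)(0.9312)] / 5.50098135 = -0.83065244 / 5.50098135 = -0.151
  phi_hat_2 = [gamma(0) gamma(2) - gamma(1)^2] / det = [(2.4116)(0.9312) - (-0.5611)^2] / 5.50098135 = 1.93084871 / 5.50098135 = 0.351
So phi_hat = [-0.1510, 0.3510].
Therefore phi_hat_1 = -0.1510.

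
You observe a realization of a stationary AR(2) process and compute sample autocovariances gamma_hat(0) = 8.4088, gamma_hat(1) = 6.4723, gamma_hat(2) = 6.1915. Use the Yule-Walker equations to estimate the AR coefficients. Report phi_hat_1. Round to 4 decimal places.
\hat\phi_{1} = 0.4980

The Yule-Walker equations for an AR(p) process read, in matrix form,
  Gamma_p phi = r_p,   with   (Gamma_p)_{ij} = gamma(|i - j|),
                       (r_p)_i = gamma(i),   i,j = 1..p.
Substitute the sample gammas (Toeplitz matrix and right-hand side of size 2):
  Gamma_p = [[8.4088, 6.4723], [6.4723, 8.4088]]
  r_p     = [6.4723, 6.1915]
Written out:
  8.4088 phi_1 + 6.4723 phi_2 = 6.4723
  6.4723 phi_1 + 8.4088 phi_2 = 6.1915
Solve by Cramer's rule:
  det = gamma(0)^2 - gamma(1)^2 = (8.4088)^2 - (6.4723)^2 = 70.70791744 - 41.89066729 = 28.81725015
  phi_hat_1 = [gamma(1) gamma(0) - gamma(1) gamma(2)] / det = [(6.4723)(8.4088) - (6.4723)(6.1915)] / 28.81725015 = 14.35103079 / 28.81725015 = 0.498
  phi_hat_2 = [gamma(0) gamma(2) - gamma(1)^2] / det = [(8.4088)(6.1915) - (6.4723)^2] / 28.81725015 = 10.17241791 / 28.81725015 = 0.353
So phi_hat = [0.4980, 0.3530].
Therefore phi_hat_1 = 0.4980.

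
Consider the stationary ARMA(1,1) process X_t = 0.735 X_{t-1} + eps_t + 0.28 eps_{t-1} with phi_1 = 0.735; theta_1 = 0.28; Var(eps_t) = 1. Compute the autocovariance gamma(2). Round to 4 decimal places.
\gamma(2) = 1.9565

Multiply the model equation by X_{t-k} and take expectations. With theta_0 = psi_0 = 1 and psi_j the MA(infinity) weights, this gives
  gamma(k) - sum_i phi_i gamma(k-i) = c_k,
  c_k = sigma^2 * sum_{j=k..q} theta_j psi_{j-k}   (c_k = 0 for k > q),
using gamma(-m) = gamma(m).
psi-weights needed (psi_j = theta_j + sum_i phi_i psi_{j-i}):
  psi_1 = theta_1 + phi_1 = 0.28 + (0.735) = 1.015
Right-hand sides:
  c_0 = sigma^2 (1 + theta_1 psi_1) = 1 * (1 + (0.28)(1.015)) = 1 * 1.2842 = 1.2842
  c_1 = sigma^2 theta_1 = 1 * (0.28) = 0.28
  c_2 = 0
Equations for k = 0 and k = 1 (AR order 1):
  gamma(0) = phi_1 gamma(1) + c_0
  gamma(1) = phi_1 gamma(0) + c_1
Substituting the second into the first: gamma(0) (1 - phi_1^2) = c_0 + phi_1 c_1, so
  gamma(0) = (c_0 + phi_1 c_1) / (1 - phi_1^2) = (1.2842 + (0.735)(0.28)) / (1 - (0.735)^2) = 1.49 / 0.459775 = 3.240716.
  gamma(1) = phi_1 gamma(0) + c_1 = (0.735)(3.240716) + (0.28) = 2.661926.
For k = 2 (> q): gamma(2) = phi_1 gamma(1) = (0.735)(2.661926) = 1.956516.
Therefore gamma(2) = 1.9565 (to 4 decimal places).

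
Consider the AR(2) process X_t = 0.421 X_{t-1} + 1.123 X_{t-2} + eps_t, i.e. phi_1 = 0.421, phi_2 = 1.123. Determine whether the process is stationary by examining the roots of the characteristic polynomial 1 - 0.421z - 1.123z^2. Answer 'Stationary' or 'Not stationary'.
\text{Not stationary}

The AR(p) characteristic polynomial is P(z) = 1 - 0.421z - 1.123z^2.
Stationarity requires all roots to lie outside the unit circle, i.e. |z| > 1 for every root.
Set 1 + (-0.421) z + (-1.123) z^2 = 0, i.e. a z^2 + b z + c = 0 with a = -1.123, b = -0.421, c = 1.
Discriminant D = b^2 - 4ac = (-0.421)^2 - 4*(-1.123)*1 = 0.177241 - (-4.492) = 4.669241.
D >= 0, so the roots are real: z = (-b +/- sqrt(D)) / (2a) = (0.421 +/- 2.160843) / (-2.246).
  z_1 = (0.421 + 2.160843) / (-2.246) = -1.1495,   |z_1| = 1.1495.
  z_2 = (0.421 - 2.160843) / (-2.246) = 0.7746,   |z_2| = 0.7746.
Moduli of all roots: 1.1495, 0.7746.
All moduli strictly greater than 1? No.
Verdict: Not stationary.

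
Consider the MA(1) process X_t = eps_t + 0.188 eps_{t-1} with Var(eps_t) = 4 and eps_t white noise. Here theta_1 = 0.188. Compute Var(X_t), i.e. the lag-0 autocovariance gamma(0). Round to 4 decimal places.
\gamma(0) = 4.1414

For an MA(q) process X_t = eps_t + sum_i theta_i eps_{t-i} with
Var(eps_t) = sigma^2, the variance is
  gamma(0) = sigma^2 * (1 + sum_i theta_i^2).
  sum_i theta_i^2 = (0.188)^2 = 0.035344.
  gamma(0) = 4 * (1 + 0.035344) = 4 * 1.035344 = 4.141376, which rounds to 4.1414.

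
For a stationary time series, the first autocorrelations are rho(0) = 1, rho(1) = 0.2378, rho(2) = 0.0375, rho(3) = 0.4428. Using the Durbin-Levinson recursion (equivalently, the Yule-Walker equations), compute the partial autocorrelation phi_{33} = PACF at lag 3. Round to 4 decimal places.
\phi_{33} = 0.4650

The PACF at lag k is phi_{kk}, the last component of the solution
to the Yule-Walker system G_k phi = r_k where
  (G_k)_{ij} = rho(|i - j|), (r_k)_i = rho(i), i,j = 1..k.
Equivalently, Durbin-Levinson gives phi_{kk} iteratively:
  phi_{11} = rho(1)
  phi_{kk} = [rho(k) - sum_{j=1..k-1} phi_{k-1,j} rho(k-j)]
            / [1 - sum_{j=1..k-1} phi_{k-1,j} rho(j)],
  phi_{k,j} = phi_{k-1,j} - phi_{kk} phi_{k-1,k-j},  j = 1..k-1.
Step k = 1:
  phi_11 = rho(1) = 0.2378.
Step k = 2:
  phi_22 = [rho(2) - phi_11 rho(1)] / [1 - phi_11 rho(1)] = [0.0375 - (0.2378)(0.2378)] / [1 - (0.2378)(0.2378)]
         = -0.01904884 / 0.94345116 = -0.020191.
  Update: phi_21 = phi_11 - phi_22 phi_11 = 0.2378 - (-0.020191)(0.2378) = 0.242601.
Step k = 3:
  phi_33 = [rho(3) - phi_21 rho(2) - phi_22 rho(1)] / [1 - phi_21 rho(1) - phi_22 rho(2)]
    numerator   = 0.4428 - (0.242601)(0.0375) - (-0.020191)(0.2378) = 0.43850377
    denominator = 1 - (0.242601)(0.2378) - (-0.020191)(0.0375) = 0.94306655
  phi_33 = 0.43850377 / 0.94306655 = 0.465.
Therefore phi_{33} = 0.4650.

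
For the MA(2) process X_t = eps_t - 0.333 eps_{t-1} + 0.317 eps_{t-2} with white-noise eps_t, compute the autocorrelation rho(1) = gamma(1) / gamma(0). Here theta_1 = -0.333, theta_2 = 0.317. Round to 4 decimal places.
\rho(1) = -0.3620

For an MA(q) process with theta_0 = 1, the autocovariance is
  gamma(k) = sigma^2 * sum_{i=0..q-k} theta_i * theta_{i+k},
and rho(k) = gamma(k) / gamma(0). Sigma^2 cancels.
  numerator   = (1)*(-0.333) + (-0.333)*(0.317) = -0.438561.
  denominator = (1)^2 + (-0.333)^2 + (0.317)^2 = 1.211378.
  rho(1) = -0.438561 / 1.211378 = -0.3620.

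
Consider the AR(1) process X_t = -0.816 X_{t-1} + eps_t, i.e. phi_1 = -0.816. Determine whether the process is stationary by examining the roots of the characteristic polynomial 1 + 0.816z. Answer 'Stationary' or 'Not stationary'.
\text{Stationary}

The AR(p) characteristic polynomial is P(z) = 1 + 0.816z.
Stationarity requires all roots to lie outside the unit circle, i.e. |z| > 1 for every root.
This is linear in z: 1 + (0.816) z = 0  =>  z = -1/(0.816) = -1.22549,  |z| = 1.22549.
Moduli of all roots: 1.2255.
All moduli strictly greater than 1? Yes.
Verdict: Stationary.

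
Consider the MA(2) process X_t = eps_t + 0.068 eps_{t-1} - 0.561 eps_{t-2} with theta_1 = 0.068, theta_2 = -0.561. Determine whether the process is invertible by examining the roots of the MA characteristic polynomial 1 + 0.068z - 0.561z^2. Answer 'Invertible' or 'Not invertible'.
\text{Invertible}

The MA(q) characteristic polynomial is P(z) = 1 + 0.068z - 0.561z^2.
Invertibility requires all roots to lie outside the unit circle, i.e. |z| > 1 for every root.
Set 1 + (0.068) z + (-0.561) z^2 = 0, i.e. a z^2 + b z + c = 0 with a = -0.561, b = 0.068, c = 1.
Discriminant D = b^2 - 4ac = (0.068)^2 - 4*(-0.561)*1 = 0.004624 - (-2.244) = 2.248624.
D >= 0, so the roots are real: z = (-b +/- sqrt(D)) / (2a) = (-0.068 +/- 1.499541) / (-1.122).
  z_1 = (-0.068 + 1.499541) / (-1.122) = -1.2759,   |z_1| = 1.2759.
  z_2 = (-0.068 - 1.499541) / (-1.122) = 1.3971,   |z_2| = 1.3971.
Moduli of all roots: 1.2759, 1.3971.
All moduli strictly greater than 1? Yes.
Verdict: Invertible.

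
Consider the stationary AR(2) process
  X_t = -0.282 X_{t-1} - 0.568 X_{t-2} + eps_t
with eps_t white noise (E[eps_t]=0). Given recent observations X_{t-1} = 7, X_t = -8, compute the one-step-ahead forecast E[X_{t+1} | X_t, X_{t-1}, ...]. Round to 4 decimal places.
E[X_{t+1} \mid \mathcal F_t] = -1.7200

For an AR(p) model X_t = c + sum_i phi_i X_{t-i} + eps_t, the
one-step-ahead conditional mean is
  E[X_{t+1} | X_t, ...] = c + sum_i phi_i X_{t+1-i}.
Substitute known values:
  E[X_{t+1} | ...] = (-0.282) * (-8) + (-0.568) * (7)
                   = -1.7200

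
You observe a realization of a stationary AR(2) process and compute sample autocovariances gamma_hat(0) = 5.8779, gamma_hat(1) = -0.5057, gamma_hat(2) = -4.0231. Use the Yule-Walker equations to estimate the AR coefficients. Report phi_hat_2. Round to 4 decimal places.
\hat\phi_{2} = -0.6970

The Yule-Walker equations for an AR(p) process read, in matrix form,
  Gamma_p phi = r_p,   with   (Gamma_p)_{ij} = gamma(|i - j|),
                       (r_p)_i = gamma(i),   i,j = 1..p.
Substitute the sample gammas (Toeplitz matrix and right-hand side of size 2):
  Gamma_p = [[5.8779, -0.5057], [-0.5057, 5.8779]]
  r_p     = [-0.5057, -4.0231]
Written out:
  5.8779 phi_1 - 0.5057 phi_2 = -0.5057
  -0.5057 phi_1 + 5.8779 phi_2 = -4.0231
Solve by Cramer's rule:
  det = gamma(0)^2 - gamma(1)^2 = (5.8779)^2 - (-0.5057)^2 = 34.54970841 - 0.25573249 = 34.29397592
  phi_hat_1 = [gamma(1) gamma(0) - gamma(1) gamma(2)] / det = [(-0.5057)(5.8779) - (-0.5057)(-4.0231)] / 34.29397592 = -5.0069357 / 34.29397592 = -0.146
  phi_hat_2 = [gamma(0) gamma(2) - gamma(1)^2] / det = [(5.8779)(-4.0231) - (-0.5057)^2] / 34.29397592 = -23.90311198 / 34.29397592 = -0.697
So phi_hat = [-0.1460, -0.6970].
Therefore phi_hat_2 = -0.6970.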